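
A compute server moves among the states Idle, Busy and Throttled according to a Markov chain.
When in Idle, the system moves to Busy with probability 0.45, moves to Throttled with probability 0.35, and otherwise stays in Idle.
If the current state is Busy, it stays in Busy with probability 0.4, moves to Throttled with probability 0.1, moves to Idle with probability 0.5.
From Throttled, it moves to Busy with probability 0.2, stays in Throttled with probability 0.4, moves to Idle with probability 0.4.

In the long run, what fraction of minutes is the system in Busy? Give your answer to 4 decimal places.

Let the stationary distribution be π with π = πP and π_1 + π_2 + π_3 = 1.
π_1 = 0.2·π_1 + 0.5·π_2 + 0.4·π_3
π_2 = 0.45·π_1 + 0.4·π_2 + 0.2·π_3
Solving with the normalization constraint gives π = (0.3636, 0.3636, 0.2727).
So the stationary probability of Busy is 0.3636.

0.3636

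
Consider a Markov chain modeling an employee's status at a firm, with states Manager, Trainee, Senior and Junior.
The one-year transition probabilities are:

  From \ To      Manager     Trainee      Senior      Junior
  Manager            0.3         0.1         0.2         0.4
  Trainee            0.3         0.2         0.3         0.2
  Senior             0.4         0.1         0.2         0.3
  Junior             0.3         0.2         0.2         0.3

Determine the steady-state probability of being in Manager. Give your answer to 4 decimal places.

Let the stationary distribution be π with π = πP and π_1 + π_2 + π_3 + π_4 = 1.
π_1 = 0.3·π_1 + 0.3·π_2 + 0.4·π_3 + 0.3·π_4
π_2 = 0.1·π_1 + 0.2·π_2 + 0.1·π_3 + 0.2·π_4
π_3 = 0.2·π_1 + 0.3·π_2 + 0.2·π_3 + 0.2·π_4
Solving with the normalization constraint gives π = (0.3215, 0.1464, 0.2146, 0.3175).
So the stationary probability of Manager is 0.3215.

0.3215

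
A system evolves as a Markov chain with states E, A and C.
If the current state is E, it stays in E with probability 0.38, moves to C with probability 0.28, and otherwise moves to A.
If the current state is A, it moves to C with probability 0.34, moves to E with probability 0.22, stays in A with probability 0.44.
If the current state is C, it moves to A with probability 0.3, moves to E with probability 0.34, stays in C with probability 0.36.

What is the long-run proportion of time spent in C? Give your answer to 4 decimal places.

Let the stationary distribution be π with π = πP and π_1 + π_2 + π_3 = 1.
π_1 = 0.38·π_1 + 0.22·π_2 + 0.34·π_3
π_2 = 0.34·π_1 + 0.44·π_2 + 0.3·π_3
Solving with the normalization constraint gives π = (0.3088, 0.3632, 0.3280).
So the stationary probability of C is 0.3280.

0.3280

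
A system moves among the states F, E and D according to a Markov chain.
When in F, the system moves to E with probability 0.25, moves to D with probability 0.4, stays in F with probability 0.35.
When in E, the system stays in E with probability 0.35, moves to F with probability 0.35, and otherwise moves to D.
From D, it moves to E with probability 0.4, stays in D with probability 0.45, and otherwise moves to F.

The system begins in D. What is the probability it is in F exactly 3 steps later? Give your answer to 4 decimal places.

0.2735

Propagate the distribution vector 3 steps from D.
After 0 steps: (0.0000, 0.0000, 1.0000)
After 1 step: (0.1500, 0.4000, 0.4500)
After 2 steps: (0.2600, 0.3575, 0.3825)
After 3 steps: (0.2735, 0.3431, 0.3834)
P(in F after 3 steps) = 0.2735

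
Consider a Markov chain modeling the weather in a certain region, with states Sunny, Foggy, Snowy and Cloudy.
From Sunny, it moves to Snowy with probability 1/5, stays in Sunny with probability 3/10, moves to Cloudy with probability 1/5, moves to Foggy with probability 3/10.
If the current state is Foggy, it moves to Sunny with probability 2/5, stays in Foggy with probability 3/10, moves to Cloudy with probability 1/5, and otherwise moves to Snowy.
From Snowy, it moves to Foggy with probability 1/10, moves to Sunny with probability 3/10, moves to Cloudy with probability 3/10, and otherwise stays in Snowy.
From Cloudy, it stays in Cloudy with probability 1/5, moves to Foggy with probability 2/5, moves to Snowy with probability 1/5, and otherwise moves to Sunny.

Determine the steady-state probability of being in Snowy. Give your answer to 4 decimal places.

Let the stationary distribution be π with π = πP and π_1 + π_2 + π_3 + π_4 = 1.
π_1 = 0.3·π_1 + 0.4·π_2 + 0.3·π_3 + 0.2·π_4
π_2 = 0.3·π_1 + 0.3·π_2 + 0.1·π_3 + 0.4·π_4
π_3 = 0.2·π_1 + 0.1·π_2 + 0.3·π_3 + 0.2·π_4
Solving with the normalization constraint gives π = (0.3065, 0.2838, 0.1907, 0.2191).
So the stationary probability of Snowy is 0.1907.

0.1907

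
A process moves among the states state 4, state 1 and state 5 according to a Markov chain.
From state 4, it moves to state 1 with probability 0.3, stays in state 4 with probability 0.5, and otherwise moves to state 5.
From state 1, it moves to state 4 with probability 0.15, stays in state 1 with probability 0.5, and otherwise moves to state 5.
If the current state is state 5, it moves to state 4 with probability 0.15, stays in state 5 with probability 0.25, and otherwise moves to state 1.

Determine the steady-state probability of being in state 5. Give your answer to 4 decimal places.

0.2867

Let the stationary distribution be π with π = πP and π_1 + π_2 + π_3 = 1.
π_1 = 0.5·π_1 + 0.15·π_2 + 0.15·π_3
π_2 = 0.3·π_1 + 0.5·π_2 + 0.6·π_3
Solving with the normalization constraint gives π = (0.2308, 0.4825, 0.2867).
So the stationary probability of state 5 is 0.2867.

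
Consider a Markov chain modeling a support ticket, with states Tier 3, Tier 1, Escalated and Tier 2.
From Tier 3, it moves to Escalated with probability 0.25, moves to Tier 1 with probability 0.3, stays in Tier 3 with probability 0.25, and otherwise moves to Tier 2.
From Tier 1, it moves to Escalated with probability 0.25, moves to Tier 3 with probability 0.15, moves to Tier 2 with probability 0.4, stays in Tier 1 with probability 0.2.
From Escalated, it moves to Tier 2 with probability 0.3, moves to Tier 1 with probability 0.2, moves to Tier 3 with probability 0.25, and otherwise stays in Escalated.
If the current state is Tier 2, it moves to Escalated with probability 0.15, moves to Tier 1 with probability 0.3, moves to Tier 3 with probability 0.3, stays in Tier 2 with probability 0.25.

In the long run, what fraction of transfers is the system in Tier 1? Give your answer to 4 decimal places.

Let the stationary distribution be π with π = πP and π_1 + π_2 + π_3 + π_4 = 1.
π_1 = 0.25·π_1 + 0.15·π_2 + 0.25·π_3 + 0.3·π_4
π_2 = 0.3·π_1 + 0.2·π_2 + 0.2·π_3 + 0.3·π_4
π_3 = 0.25·π_1 + 0.25·π_2 + 0.25·π_3 + 0.15·π_4
Solving with the normalization constraint gives π = (0.2391, 0.2526, 0.2213, 0.2870).
So the stationary probability of Tier 1 is 0.2526.

0.2526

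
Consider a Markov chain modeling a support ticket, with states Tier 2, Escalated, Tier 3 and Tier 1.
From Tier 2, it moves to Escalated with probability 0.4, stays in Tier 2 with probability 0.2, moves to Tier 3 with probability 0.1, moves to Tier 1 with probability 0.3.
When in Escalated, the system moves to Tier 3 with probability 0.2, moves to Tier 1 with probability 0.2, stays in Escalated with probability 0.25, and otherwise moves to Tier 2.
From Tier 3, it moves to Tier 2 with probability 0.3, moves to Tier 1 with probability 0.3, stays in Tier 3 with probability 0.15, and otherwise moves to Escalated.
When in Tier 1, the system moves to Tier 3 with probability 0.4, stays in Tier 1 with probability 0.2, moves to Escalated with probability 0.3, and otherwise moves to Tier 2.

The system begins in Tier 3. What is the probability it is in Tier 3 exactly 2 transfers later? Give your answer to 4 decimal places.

Propagate the distribution vector 2 transfers from Tier 3.
After 0 transfers: (0.0000, 0.0000, 1.0000, 0.0000)
After 1 transfer: (0.3000, 0.2500, 0.1500, 0.3000)
After 2 transfers: (0.2225, 0.3100, 0.2225, 0.2450)
P(in Tier 3 after 2 transfers) = 0.2225

0.2225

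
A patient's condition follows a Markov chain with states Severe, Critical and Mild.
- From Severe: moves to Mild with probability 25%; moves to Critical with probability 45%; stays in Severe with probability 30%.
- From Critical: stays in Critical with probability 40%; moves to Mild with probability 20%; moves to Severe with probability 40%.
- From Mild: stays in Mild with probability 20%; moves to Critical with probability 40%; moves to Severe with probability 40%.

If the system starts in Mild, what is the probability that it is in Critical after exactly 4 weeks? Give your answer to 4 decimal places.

0.4182

Propagate the distribution vector 4 weeks from Mild.
After 0 weeks: (0.0000, 0.0000, 1.0000)
After 1 week: (0.4000, 0.4000, 0.2000)
After 2 weeks: (0.3600, 0.4200, 0.2200)
After 3 weeks: (0.3640, 0.4180, 0.2180)
After 4 weeks: (0.3636, 0.4182, 0.2182)
P(in Critical after 4 weeks) = 0.4182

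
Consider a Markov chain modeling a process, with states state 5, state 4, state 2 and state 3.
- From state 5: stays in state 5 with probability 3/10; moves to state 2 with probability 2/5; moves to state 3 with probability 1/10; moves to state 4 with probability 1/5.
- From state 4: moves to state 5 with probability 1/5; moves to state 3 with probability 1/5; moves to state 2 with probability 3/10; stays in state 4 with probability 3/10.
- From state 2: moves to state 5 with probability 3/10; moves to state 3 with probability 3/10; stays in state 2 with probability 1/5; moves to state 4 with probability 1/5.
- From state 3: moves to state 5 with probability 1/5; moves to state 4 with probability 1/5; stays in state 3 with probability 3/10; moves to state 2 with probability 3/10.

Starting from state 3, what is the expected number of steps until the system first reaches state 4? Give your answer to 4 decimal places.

Let t(s) be the expected number of steps to first reach state 4 from state s, with t(state 4) = 0. Conditioning on the first step:
t(state 5) = 1 + 0.3·t(state 5) + 0.4·t(state 2) + 0.1·t(state 3)
t(state 2) = 1 + 0.3·t(state 5) + 0.2·t(state 2) + 0.3·t(state 3)
t(state 3) = 1 + 0.2·t(state 5) + 0.3·t(state 2) + 0.3·t(state 3)
Solving: t(state 5) = 5.0000, t(state 2) = 5.0000, t(state 3) = 5.0000.
Expected steps from state 3 to state 4: 5.0000.

5.0000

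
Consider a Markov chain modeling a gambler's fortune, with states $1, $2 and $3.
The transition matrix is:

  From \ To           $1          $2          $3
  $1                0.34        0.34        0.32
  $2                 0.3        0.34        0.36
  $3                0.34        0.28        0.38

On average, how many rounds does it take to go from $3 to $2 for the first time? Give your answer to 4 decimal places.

Let t(s) be the expected number of rounds to first reach $2 from state s, with t($2) = 0. Conditioning on the first round:
t($1) = 1 + 0.34·t($1) + 0.32·t($3)
t($3) = 1 + 0.34·t($1) + 0.38·t($3)
Solving: t($1) = 3.1292, t($3) = 3.3289.
Expected rounds from $3 to $2: 3.3289.

3.3289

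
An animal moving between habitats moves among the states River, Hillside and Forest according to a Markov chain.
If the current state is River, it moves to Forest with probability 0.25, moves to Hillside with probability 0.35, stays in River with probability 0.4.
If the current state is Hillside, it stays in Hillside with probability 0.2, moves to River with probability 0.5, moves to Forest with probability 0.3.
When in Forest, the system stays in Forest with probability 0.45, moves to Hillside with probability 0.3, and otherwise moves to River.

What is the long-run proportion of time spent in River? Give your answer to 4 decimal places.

0.3794

Let the stationary distribution be π with π = πP and π_1 + π_2 + π_3 = 1.
π_1 = 0.4·π_1 + 0.5·π_2 + 0.25·π_3
π_2 = 0.35·π_1 + 0.2·π_2 + 0.3·π_3
Solving with the normalization constraint gives π = (0.3794, 0.2900, 0.3306).
So the stationary probability of River is 0.3794.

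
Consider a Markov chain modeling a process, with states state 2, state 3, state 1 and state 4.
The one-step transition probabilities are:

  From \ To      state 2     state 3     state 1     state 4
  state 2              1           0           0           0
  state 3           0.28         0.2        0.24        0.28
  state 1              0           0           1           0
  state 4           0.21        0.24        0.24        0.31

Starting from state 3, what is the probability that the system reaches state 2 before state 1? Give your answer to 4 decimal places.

Let h(s) be the probability of absorption at state 2 starting from transient state s. Then h(state 2) = 1 and h(state 1) = 0. By first-step analysis:
h(state 3) = 0.28·1 + 0.2·h(state 3) + 0.24·0 + 0.28·h(state 4)
h(state 4) = 0.21·1 + 0.24·h(state 3) + 0.24·0 + 0.31·h(state 4)
Solving: h(state 3) = 0.5198, h(state 4) = 0.4851.
Starting from state 3, the probability is 0.5198.

0.5198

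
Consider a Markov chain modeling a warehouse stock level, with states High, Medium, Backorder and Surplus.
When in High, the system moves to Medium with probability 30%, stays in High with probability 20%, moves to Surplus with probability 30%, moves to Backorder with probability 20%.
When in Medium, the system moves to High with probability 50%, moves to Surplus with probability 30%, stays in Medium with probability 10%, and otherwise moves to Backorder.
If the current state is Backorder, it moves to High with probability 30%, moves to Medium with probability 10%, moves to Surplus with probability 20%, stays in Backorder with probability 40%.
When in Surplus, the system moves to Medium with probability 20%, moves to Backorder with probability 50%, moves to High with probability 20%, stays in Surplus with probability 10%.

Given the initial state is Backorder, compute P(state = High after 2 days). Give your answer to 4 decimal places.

Propagate the distribution vector 2 days from Backorder.
After 0 days: (0.0000, 0.0000, 1.0000, 0.0000)
After 1 day: (0.3000, 0.1000, 0.4000, 0.2000)
After 2 days: (0.2700, 0.1800, 0.3300, 0.2200)
P(in High after 2 days) = 0.2700

0.2700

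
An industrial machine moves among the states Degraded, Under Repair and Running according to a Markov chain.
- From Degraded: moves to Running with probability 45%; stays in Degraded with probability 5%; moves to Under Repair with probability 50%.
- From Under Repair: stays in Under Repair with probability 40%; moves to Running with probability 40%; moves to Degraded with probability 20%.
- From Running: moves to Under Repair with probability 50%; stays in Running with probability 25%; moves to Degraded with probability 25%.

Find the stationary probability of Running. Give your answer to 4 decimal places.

0.3561

Let the stationary distribution be π with π = πP and π_1 + π_2 + π_3 = 1.
π_1 = 0.05·π_1 + 0.2·π_2 + 0.25·π_3
π_2 = 0.5·π_1 + 0.4·π_2 + 0.5·π_3
Solving with the normalization constraint gives π = (0.1894, 0.4545, 0.3561).
So the stationary probability of Running is 0.3561.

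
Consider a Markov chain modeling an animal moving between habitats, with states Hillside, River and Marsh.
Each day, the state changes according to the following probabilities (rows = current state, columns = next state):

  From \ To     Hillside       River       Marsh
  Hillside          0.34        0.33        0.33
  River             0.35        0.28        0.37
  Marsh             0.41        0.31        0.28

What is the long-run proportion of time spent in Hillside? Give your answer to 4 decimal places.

Let the stationary distribution be π with π = πP and π_1 + π_2 + π_3 = 1.
π_1 = 0.34·π_1 + 0.35·π_2 + 0.41·π_3
π_2 = 0.33·π_1 + 0.28·π_2 + 0.31·π_3
Solving with the normalization constraint gives π = (0.3659, 0.3081, 0.3260).
So the stationary probability of Hillside is 0.3659.

0.3659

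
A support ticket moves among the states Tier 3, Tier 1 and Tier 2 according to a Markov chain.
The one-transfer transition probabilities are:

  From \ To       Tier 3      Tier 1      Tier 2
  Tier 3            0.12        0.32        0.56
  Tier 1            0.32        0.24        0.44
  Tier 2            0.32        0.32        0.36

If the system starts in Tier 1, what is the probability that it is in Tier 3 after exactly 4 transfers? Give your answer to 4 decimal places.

0.2662

Propagate the distribution vector 4 transfers from Tier 1.
After 0 transfers: (0.0000, 1.0000, 0.0000)
After 1 transfer: (0.3200, 0.2400, 0.4400)
After 2 transfers: (0.2560, 0.3008, 0.4432)
After 3 transfers: (0.2688, 0.2959, 0.4353)
After 4 transfers: (0.2662, 0.2963, 0.4374)
P(in Tier 3 after 4 transfers) = 0.2662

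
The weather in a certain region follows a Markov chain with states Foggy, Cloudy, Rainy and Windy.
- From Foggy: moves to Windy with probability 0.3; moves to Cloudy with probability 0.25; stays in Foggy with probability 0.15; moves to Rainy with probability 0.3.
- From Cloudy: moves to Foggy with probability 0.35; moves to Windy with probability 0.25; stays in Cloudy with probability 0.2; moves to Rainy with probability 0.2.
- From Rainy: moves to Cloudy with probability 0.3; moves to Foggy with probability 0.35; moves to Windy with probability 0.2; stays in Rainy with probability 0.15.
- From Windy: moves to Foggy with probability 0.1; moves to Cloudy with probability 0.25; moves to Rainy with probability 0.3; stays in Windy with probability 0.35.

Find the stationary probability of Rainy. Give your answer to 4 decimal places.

Let the stationary distribution be π with π = πP and π_1 + π_2 + π_3 + π_4 = 1.
π_1 = 0.15·π_1 + 0.35·π_2 + 0.35·π_3 + 0.1·π_4
π_2 = 0.25·π_1 + 0.2·π_2 + 0.3·π_3 + 0.25·π_4
π_3 = 0.3·π_1 + 0.2·π_2 + 0.15·π_3 + 0.3·π_4
Solving with the normalization constraint gives π = (0.2339, 0.2495, 0.2392, 0.2775).
So the stationary probability of Rainy is 0.2392.

0.2392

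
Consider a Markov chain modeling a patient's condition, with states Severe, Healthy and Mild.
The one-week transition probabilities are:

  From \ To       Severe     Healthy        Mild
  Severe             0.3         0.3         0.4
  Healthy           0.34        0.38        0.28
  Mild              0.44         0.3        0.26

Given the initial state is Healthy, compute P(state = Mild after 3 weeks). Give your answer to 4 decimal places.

0.3162

Propagate the distribution vector 3 weeks from Healthy.
After 0 weeks: (0.0000, 1.0000, 0.0000)
After 1 week: (0.3400, 0.3800, 0.2800)
After 2 weeks: (0.3544, 0.3304, 0.3152)
After 3 weeks: (0.3573, 0.3264, 0.3162)
P(in Mild after 3 weeks) = 0.3162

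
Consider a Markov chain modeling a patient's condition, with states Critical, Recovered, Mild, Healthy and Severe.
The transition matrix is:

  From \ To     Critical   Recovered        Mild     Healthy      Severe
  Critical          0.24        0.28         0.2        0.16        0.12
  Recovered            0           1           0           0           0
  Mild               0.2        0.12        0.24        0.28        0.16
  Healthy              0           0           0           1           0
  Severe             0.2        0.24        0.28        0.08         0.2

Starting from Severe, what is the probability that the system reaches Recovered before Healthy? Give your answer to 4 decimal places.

Let h(s) be the probability of absorption at Recovered starting from transient state s. Then h(Recovered) = 1 and h(Healthy) = 0. By first-step analysis:
h(Critical) = 0.24·h(Critical) + 0.28·1 + 0.2·h(Mild) + 0.16·0 + 0.12·h(Severe)
h(Mild) = 0.2·h(Critical) + 0.12·1 + 0.24·h(Mild) + 0.28·0 + 0.16·h(Severe)
h(Severe) = 0.2·h(Critical) + 0.24·1 + 0.28·h(Mild) + 0.08·0 + 0.2·h(Severe)
Solving: h(Critical) = 0.5772, h(Mild) = 0.4354, h(Severe) = 0.5967.
Starting from Severe, the probability is 0.5967.

0.5967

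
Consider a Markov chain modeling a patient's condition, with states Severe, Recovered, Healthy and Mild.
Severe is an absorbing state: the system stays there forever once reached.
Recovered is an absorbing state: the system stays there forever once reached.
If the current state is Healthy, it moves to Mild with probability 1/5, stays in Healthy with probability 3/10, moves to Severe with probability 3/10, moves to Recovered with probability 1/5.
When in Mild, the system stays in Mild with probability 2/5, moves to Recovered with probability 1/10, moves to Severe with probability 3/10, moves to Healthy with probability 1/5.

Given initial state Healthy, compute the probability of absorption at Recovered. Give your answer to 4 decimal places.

Let h(s) be the probability of absorption at Recovered starting from transient state s. Then h(Recovered) = 1 and h(Severe) = 0. By first-step analysis:
h(Healthy) = 0.3·0 + 0.2·1 + 0.3·h(Healthy) + 0.2·h(Mild)
h(Mild) = 0.3·0 + 0.1·1 + 0.2·h(Healthy) + 0.4·h(Mild)
Solving: h(Healthy) = 0.3684, h(Mild) = 0.2895.
Starting from Healthy, the probability is 0.3684.

0.3684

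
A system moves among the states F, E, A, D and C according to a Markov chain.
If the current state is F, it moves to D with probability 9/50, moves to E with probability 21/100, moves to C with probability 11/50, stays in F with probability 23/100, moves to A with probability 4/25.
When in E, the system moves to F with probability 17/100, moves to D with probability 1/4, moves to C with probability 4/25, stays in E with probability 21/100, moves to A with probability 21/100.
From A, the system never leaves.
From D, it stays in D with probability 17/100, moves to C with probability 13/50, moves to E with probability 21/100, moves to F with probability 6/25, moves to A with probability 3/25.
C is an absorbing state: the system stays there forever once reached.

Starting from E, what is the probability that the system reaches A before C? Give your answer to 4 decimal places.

Let h(s) be the probability of absorption at A starting from transient state s. Then h(A) = 1 and h(C) = 0. By first-step analysis:
h(F) = 0.23·h(F) + 0.21·h(E) + 0.16·1 + 0.18·h(D) + 0.22·0
h(E) = 0.17·h(F) + 0.21·h(E) + 0.21·1 + 0.25·h(D) + 0.16·0
h(D) = 0.24·h(F) + 0.21·h(E) + 0.12·1 + 0.17·h(D) + 0.26·0
Solving: h(F) = 0.4308, h(E) = 0.4823, h(D) = 0.3912.
Starting from E, the probability is 0.4823.

0.4823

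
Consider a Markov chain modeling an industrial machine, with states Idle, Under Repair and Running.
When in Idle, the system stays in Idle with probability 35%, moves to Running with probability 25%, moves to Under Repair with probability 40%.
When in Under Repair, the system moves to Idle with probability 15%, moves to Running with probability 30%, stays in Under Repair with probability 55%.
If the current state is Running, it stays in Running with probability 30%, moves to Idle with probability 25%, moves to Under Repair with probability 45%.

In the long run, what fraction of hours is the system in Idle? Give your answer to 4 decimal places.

Let the stationary distribution be π with π = πP and π_1 + π_2 + π_3 = 1.
π_1 = 0.35·π_1 + 0.15·π_2 + 0.25·π_3
π_2 = 0.4·π_1 + 0.55·π_2 + 0.45·π_3
Solving with the normalization constraint gives π = (0.2236, 0.4876, 0.2888).
So the stationary probability of Idle is 0.2236.

0.2236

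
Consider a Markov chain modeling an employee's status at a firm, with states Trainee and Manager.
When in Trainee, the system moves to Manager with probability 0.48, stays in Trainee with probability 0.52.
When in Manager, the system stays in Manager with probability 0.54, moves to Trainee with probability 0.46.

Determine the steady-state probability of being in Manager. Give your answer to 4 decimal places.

0.5106

Let the stationary distribution be π with π = πP and π_1 + π_2 = 1.
π_1 = 0.52·π_1 + 0.46·π_2
Solving with the normalization constraint gives π = (0.4894, 0.5106).
So the stationary probability of Manager is 0.5106.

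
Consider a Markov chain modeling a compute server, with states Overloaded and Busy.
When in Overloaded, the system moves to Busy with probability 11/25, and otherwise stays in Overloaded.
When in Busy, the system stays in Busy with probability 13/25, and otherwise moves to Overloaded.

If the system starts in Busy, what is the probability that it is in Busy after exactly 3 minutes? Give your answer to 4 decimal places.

0.4785

Propagate the distribution vector 3 minutes from Busy.
After 0 minutes: (0.0000, 1.0000)
After 1 minute: (0.4800, 0.5200)
After 2 minutes: (0.5184, 0.4816)
After 3 minutes: (0.5215, 0.4785)
P(in Busy after 3 minutes) = 0.4785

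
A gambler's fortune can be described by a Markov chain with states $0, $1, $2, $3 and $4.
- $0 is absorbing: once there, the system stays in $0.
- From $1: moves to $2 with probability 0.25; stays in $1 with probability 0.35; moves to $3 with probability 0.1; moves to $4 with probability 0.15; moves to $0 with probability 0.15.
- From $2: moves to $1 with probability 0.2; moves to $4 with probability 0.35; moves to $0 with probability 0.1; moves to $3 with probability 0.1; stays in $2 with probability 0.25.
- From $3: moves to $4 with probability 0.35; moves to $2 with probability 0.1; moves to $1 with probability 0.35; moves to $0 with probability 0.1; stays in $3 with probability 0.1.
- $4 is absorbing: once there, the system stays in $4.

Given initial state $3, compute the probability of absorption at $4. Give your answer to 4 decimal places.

0.7106

Let h(s) be the probability of absorption at $4 starting from transient state s. Then h($4) = 1 and h($0) = 0. By first-step analysis:
h($1) = 0.15·0 + 0.35·h($1) + 0.25·h($2) + 0.1·h($3) + 0.15·1
h($2) = 0.1·0 + 0.2·h($1) + 0.25·h($2) + 0.1·h($3) + 0.35·1
h($3) = 0.1·0 + 0.35·h($1) + 0.1·h($2) + 0.1·h($3) + 0.35·1
Solving: h($1) = 0.6196, h($2) = 0.7266, h($3) = 0.7106.
Starting from $3, the probability is 0.7106.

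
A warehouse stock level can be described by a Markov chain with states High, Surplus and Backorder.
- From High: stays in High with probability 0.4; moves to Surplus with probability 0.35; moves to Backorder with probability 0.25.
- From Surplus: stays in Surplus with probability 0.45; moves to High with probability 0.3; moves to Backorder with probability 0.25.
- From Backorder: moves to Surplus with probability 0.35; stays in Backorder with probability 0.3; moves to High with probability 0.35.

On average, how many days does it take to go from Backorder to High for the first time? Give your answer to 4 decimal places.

Let t(s) be the expected number of days to first reach High from state s, with t(High) = 0. Conditioning on the first day:
t(Surplus) = 1 + 0.45·t(Surplus) + 0.25·t(Backorder)
t(Backorder) = 1 + 0.35·t(Surplus) + 0.3·t(Backorder)
Solving: t(Surplus) = 3.1933, t(Backorder) = 3.0252.
Expected days from Backorder to High: 3.0252.

3.0252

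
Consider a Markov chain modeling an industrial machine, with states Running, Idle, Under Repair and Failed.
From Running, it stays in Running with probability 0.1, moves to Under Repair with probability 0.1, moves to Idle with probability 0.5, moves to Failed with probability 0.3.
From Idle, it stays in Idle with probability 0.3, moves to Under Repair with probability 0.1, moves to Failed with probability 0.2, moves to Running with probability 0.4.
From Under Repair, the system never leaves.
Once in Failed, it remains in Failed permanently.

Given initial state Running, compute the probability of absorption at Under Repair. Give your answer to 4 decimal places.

Let h(s) be the probability of absorption at Under Repair starting from transient state s. Then h(Under Repair) = 1 and h(Failed) = 0. By first-step analysis:
h(Running) = 0.1·h(Running) + 0.5·h(Idle) + 0.1·1 + 0.3·0
h(Idle) = 0.4·h(Running) + 0.3·h(Idle) + 0.1·1 + 0.2·0
Solving: h(Running) = 0.2791, h(Idle) = 0.3023.
Starting from Running, the probability is 0.2791.

0.2791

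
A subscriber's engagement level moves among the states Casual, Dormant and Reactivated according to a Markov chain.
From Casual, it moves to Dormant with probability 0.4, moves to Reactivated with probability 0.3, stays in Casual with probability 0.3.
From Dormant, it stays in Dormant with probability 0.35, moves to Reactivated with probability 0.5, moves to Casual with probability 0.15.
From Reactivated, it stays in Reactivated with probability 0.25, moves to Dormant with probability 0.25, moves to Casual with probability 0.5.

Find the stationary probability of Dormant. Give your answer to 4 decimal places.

0.3311

Let the stationary distribution be π with π = πP and π_1 + π_2 + π_3 = 1.
π_1 = 0.3·π_1 + 0.15·π_2 + 0.5·π_3
π_2 = 0.4·π_1 + 0.35·π_2 + 0.25·π_3
Solving with the normalization constraint gives π = (0.3201, 0.3311, 0.3488).
So the stationary probability of Dormant is 0.3311.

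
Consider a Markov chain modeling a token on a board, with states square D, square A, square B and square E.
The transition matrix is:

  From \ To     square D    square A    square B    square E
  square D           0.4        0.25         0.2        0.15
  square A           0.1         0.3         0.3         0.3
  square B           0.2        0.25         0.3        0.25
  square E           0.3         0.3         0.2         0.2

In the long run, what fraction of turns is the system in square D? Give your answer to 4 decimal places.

0.2441

Let the stationary distribution be π with π = πP and π_1 + π_2 + π_3 + π_4 = 1.
π_1 = 0.4·π_1 + 0.1·π_2 + 0.2·π_3 + 0.3·π_4
π_2 = 0.25·π_1 + 0.3·π_2 + 0.25·π_3 + 0.3·π_4
π_3 = 0.2·π_1 + 0.3·π_2 + 0.3·π_3 + 0.2·π_4
Solving with the normalization constraint gives π = (0.2441, 0.2752, 0.2528, 0.2280).
So the stationary probability of square D is 0.2441.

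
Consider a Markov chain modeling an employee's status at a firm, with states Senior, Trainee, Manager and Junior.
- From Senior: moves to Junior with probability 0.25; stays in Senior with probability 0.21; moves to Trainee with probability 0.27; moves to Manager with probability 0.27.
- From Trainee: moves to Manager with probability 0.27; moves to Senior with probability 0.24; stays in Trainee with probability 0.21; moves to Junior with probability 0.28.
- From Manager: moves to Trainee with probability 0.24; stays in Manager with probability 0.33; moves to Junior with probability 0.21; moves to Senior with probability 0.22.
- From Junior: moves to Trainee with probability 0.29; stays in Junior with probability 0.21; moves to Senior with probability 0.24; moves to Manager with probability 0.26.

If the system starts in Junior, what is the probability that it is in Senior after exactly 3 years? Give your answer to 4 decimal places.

0.2275

Propagate the distribution vector 3 years from Junior.
After 0 years: (0.0000, 0.0000, 0.0000, 1.0000)
After 1 year: (0.2400, 0.2900, 0.2600, 0.2100)
After 2 years: (0.2276, 0.2490, 0.2835, 0.2399)
After 3 years: (0.2275, 0.2514, 0.2846, 0.2365)
P(in Senior after 3 years) = 0.2275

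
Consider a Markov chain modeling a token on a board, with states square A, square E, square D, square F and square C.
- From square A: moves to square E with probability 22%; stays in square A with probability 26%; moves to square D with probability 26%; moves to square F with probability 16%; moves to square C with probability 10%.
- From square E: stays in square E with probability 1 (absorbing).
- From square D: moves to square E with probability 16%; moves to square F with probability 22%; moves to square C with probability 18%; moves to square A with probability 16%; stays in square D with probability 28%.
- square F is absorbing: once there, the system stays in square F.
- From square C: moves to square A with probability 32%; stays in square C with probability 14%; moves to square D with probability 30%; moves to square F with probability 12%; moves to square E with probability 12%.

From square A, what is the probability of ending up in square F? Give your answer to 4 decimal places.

0.4725

Let h(s) be the probability of absorption at square F starting from transient state s. Then h(square F) = 1 and h(square E) = 0. By first-step analysis:
h(square A) = 0.26·h(square A) + 0.22·0 + 0.26·h(square D) + 0.16·1 + 0.1·h(square C)
h(square D) = 0.16·h(square A) + 0.16·0 + 0.28·h(square D) + 0.22·1 + 0.18·h(square C)
h(square C) = 0.32·h(square A) + 0.12·0 + 0.3·h(square D) + 0.12·1 + 0.14·h(square C)
Solving: h(square A) = 0.4725, h(square D) = 0.5361, h(square C) = 0.5024.
Starting from square A, the probability is 0.4725.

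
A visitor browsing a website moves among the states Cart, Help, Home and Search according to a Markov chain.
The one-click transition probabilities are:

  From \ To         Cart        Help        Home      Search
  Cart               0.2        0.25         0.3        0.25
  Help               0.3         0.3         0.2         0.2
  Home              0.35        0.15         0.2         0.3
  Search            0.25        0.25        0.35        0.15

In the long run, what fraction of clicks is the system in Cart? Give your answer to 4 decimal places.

0.2742

Let the stationary distribution be π with π = πP and π_1 + π_2 + π_3 + π_4 = 1.
π_1 = 0.2·π_1 + 0.3·π_2 + 0.35·π_3 + 0.25·π_4
π_2 = 0.25·π_1 + 0.3·π_2 + 0.15·π_3 + 0.25·π_4
π_3 = 0.3·π_1 + 0.2·π_2 + 0.2·π_3 + 0.35·π_4
Solving with the normalization constraint gives π = (0.2742, 0.2356, 0.2617, 0.2285).
So the stationary probability of Cart is 0.2742.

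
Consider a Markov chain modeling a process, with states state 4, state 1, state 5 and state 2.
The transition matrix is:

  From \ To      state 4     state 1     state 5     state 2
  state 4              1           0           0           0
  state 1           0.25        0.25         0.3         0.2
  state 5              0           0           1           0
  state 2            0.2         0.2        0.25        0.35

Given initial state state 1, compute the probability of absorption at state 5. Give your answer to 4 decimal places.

Let h(s) be the probability of absorption at state 5 starting from transient state s. Then h(state 5) = 1 and h(state 4) = 0. By first-step analysis:
h(state 1) = 0.25·0 + 0.25·h(state 1) + 0.3·1 + 0.2·h(state 2)
h(state 2) = 0.2·0 + 0.2·h(state 1) + 0.25·1 + 0.35·h(state 2)
Solving: h(state 1) = 0.5475, h(state 2) = 0.5531.
Starting from state 1, the probability is 0.5475.

0.5475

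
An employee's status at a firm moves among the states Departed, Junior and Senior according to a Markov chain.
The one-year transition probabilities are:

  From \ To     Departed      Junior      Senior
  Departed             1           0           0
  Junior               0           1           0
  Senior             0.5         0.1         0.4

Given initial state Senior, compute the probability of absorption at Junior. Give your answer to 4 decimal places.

Let h(s) be the probability of absorption at Junior starting from transient state s. Then h(Junior) = 1 and h(Departed) = 0. By first-step analysis:
h(Senior) = 0.5·0 + 0.1·1 + 0.4·h(Senior)
Solving: h(Senior) = 0.1667.
Starting from Senior, the probability is 0.1667.

0.1667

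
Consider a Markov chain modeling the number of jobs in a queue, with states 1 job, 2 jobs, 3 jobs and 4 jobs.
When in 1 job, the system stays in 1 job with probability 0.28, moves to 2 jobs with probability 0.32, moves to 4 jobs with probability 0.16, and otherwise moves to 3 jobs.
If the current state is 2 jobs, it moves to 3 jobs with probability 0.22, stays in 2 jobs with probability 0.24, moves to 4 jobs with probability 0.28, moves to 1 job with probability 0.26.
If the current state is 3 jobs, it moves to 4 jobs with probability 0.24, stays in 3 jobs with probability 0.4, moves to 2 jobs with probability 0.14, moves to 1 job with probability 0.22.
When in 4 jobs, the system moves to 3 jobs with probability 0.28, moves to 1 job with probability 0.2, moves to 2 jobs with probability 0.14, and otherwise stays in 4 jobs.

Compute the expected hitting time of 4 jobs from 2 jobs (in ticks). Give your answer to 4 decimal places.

Let t(s) be the expected number of ticks to first reach 4 jobs from state s, with t(4 jobs) = 0. Conditioning on the first tick:
t(1 job) = 1 + 0.28·t(1 job) + 0.32·t(2 jobs) + 0.24·t(3 jobs)
t(2 jobs) = 1 + 0.26·t(1 job) + 0.24·t(2 jobs) + 0.22·t(3 jobs)
t(3 jobs) = 1 + 0.22·t(1 job) + 0.14·t(2 jobs) + 0.4·t(3 jobs)
Solving: t(1 job) = 4.7094, t(2 jobs) = 4.1924, t(3 jobs) = 4.3717.
Expected ticks from 2 jobs to 4 jobs: 4.1924.

4.1924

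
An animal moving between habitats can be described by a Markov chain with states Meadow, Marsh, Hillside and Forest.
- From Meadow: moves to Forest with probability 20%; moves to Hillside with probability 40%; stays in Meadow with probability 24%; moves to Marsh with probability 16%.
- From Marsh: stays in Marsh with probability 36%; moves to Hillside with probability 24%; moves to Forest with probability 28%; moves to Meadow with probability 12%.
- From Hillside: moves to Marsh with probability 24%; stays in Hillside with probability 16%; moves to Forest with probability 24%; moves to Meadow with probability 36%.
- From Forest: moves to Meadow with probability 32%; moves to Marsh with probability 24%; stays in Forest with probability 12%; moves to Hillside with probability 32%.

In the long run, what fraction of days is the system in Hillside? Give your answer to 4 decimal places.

Let the stationary distribution be π with π = πP and π_1 + π_2 + π_3 + π_4 = 1.
π_1 = 0.24·π_1 + 0.12·π_2 + 0.36·π_3 + 0.32·π_4
π_2 = 0.16·π_1 + 0.36·π_2 + 0.24·π_3 + 0.24·π_4
π_3 = 0.4·π_1 + 0.24·π_2 + 0.16·π_3 + 0.32·π_4
Solving with the normalization constraint gives π = (0.2604, 0.2491, 0.2766, 0.2139).
So the stationary probability of Hillside is 0.2766.

0.2766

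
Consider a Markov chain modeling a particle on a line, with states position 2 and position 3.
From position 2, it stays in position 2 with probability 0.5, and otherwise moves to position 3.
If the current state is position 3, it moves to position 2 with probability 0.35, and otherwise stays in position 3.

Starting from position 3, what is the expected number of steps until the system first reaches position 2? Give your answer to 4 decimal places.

2.8571

Let t(s) be the expected number of steps to first reach position 2 from state s, with t(position 2) = 0. Conditioning on the first step:
t(position 3) = 1 + 0.65·t(position 3)
Solving: t(position 3) = 2.8571.
Expected steps from position 3 to position 2: 2.8571.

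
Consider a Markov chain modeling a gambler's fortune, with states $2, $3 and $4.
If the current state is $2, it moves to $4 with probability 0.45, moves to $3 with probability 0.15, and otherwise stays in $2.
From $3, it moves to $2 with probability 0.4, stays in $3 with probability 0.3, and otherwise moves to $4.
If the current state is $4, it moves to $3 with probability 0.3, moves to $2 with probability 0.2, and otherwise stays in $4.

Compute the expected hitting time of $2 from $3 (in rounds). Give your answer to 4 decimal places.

3.0769

Let t(s) be the expected number of rounds to first reach $2 from state s, with t($2) = 0. Conditioning on the first round:
t($3) = 1 + 0.3·t($3) + 0.3·t($4)
t($4) = 1 + 0.3·t($3) + 0.5·t($4)
Solving: t($3) = 3.0769, t($4) = 3.8462.
Expected rounds from $3 to $2: 3.0769.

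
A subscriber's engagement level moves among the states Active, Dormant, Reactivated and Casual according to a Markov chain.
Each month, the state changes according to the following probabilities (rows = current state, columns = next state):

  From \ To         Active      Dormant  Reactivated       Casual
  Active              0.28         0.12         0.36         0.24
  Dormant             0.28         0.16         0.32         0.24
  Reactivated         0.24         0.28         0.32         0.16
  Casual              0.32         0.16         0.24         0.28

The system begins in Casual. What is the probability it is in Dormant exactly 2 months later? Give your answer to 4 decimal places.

Propagate the distribution vector 2 months from Casual.
After 0 months: (0.0000, 0.0000, 0.0000, 1.0000)
After 1 month: (0.3200, 0.1600, 0.2400, 0.2800)
After 2 months: (0.2816, 0.1760, 0.3104, 0.2320)
P(in Dormant after 2 months) = 0.1760

0.1760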